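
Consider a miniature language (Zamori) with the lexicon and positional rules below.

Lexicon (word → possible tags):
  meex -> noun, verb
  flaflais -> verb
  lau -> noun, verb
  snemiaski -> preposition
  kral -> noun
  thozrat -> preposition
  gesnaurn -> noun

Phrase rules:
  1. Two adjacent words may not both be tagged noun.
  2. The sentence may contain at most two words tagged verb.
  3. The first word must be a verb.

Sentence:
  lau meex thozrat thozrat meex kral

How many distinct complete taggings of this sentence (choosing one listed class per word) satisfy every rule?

1

Candidates per position — 1:lau {noun,verb}; 2:meex {noun,verb}; 3:thozrat {preposition}; 4:thozrat {preposition}; 5:meex {noun,verb}; 6:kral {noun}.
There are 8 candidate sequences in total.
The sequences that satisfy every rule: verb noun preposition preposition verb noun.
Count = 1.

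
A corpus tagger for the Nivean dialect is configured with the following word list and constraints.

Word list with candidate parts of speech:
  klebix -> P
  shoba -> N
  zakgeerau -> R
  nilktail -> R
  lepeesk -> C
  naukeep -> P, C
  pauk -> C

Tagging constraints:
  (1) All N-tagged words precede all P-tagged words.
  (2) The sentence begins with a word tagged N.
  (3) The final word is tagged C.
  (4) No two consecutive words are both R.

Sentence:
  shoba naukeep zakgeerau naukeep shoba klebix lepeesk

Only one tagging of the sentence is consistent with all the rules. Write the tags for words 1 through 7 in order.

N C R C N P C

Candidates per position — 1:shoba {N}; 2:naukeep {P,C}; 3:zakgeerau {R}; 4:naukeep {P,C}; 5:shoba {N}; 6:klebix {P}; 7:lepeesk {C}.
Position 2: P is ruled out by rule 1; that leaves C.
Position 4: P is ruled out by rule 1; that leaves C.
So the tagging must be: N C R C N P C.
Checking: rule 1 holds; rule 2 holds; rule 3 holds; rule 4 holds.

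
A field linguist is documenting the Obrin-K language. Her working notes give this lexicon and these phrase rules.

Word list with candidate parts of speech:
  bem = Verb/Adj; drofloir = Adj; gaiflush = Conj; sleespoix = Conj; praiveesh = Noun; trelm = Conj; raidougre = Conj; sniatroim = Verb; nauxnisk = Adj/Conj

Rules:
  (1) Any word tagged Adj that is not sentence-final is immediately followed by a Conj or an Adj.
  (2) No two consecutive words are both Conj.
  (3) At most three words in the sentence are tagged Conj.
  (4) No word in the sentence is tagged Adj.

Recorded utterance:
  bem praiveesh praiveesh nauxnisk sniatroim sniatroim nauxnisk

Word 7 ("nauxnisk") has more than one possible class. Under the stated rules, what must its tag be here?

Candidates per position — 1:bem {Verb,Adj}; 2:praiveesh {Noun}; 3:praiveesh {Noun}; 4:nauxnisk {Adj,Conj}; 5:sniatroim {Verb}; 6:sniatroim {Verb}; 7:nauxnisk {Adj,Conj}.
At position 1, choosing Adj makes rule 1 impossible to satisfy; hence Verb.
At position 4, choosing Adj makes rule 1 impossible to satisfy; hence Conj.
At position 7, choosing Adj makes rule 4 impossible to satisfy; hence Conj.
So the tagging must be: Verb Noun Noun Conj Verb Verb Conj.
Check: rule 1 holds; rule 2 holds; rule 3 holds; rule 4 holds.

Conj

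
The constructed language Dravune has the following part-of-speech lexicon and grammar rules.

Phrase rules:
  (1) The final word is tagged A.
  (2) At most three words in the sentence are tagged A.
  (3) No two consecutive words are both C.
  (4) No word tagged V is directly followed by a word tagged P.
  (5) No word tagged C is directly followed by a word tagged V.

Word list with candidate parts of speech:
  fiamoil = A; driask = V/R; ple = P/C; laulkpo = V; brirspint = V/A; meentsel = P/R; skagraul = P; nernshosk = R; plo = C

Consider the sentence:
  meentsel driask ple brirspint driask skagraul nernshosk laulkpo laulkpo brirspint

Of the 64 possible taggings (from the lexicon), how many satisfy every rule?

Candidates per position — 1:meentsel {P,R}; 2:driask {V,R}; 3:ple {P,C}; 4:brirspint {V,A}; 5:driask {V,R}; 6:skagraul {P}; 7:nernshosk {R}; 8:laulkpo {V}; 9:laulkpo {V}; 10:brirspint {V,A}.
There are 64 candidate sequences in total.
Checking each against the rules leaves 8 sequences.
Count = 8.

8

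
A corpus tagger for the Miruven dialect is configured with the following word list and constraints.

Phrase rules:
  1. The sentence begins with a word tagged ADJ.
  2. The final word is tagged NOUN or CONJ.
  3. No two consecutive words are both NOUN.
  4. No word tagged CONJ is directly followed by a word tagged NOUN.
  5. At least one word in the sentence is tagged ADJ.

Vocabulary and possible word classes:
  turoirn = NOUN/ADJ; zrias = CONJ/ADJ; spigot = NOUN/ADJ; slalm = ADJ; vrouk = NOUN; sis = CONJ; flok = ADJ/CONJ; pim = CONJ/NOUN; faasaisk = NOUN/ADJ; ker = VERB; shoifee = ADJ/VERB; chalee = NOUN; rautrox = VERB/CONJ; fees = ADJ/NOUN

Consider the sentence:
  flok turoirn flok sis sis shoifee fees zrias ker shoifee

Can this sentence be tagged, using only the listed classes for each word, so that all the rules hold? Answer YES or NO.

Candidates per position — 1:flok {ADJ,CONJ}; 2:turoirn {NOUN,ADJ}; 3:flok {ADJ,CONJ}; 4:sis {CONJ}; 5:sis {CONJ}; 6:shoifee {ADJ,VERB}; 7:fees {ADJ,NOUN}; 8:zrias {CONJ,ADJ}; 9:ker {VERB}; 10:shoifee {ADJ,VERB}.
Rule 2 cannot be satisfied by any choice of tags from the lexicon.
So there is no consistent tagging.

NO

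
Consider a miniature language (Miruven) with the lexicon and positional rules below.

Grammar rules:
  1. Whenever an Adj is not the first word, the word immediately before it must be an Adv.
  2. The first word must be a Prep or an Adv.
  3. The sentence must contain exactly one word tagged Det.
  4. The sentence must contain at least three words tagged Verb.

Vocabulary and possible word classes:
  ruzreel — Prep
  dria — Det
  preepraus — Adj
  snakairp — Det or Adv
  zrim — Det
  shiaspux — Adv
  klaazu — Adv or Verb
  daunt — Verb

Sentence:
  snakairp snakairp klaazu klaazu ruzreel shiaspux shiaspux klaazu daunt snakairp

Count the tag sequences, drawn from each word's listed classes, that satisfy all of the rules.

8

Candidates per position — 1:snakairp {Det,Adv}; 2:snakairp {Det,Adv}; 3:klaazu {Adv,Verb}; 4:klaazu {Adv,Verb}; 5:ruzreel {Prep}; 6:shiaspux {Adv}; 7:shiaspux {Adv}; 8:klaazu {Adv,Verb}; 9:daunt {Verb}; 10:snakairp {Det,Adv}.
There are 64 candidate sequences in total.
Checking each against the rules leaves 8 sequences.
Count = 8.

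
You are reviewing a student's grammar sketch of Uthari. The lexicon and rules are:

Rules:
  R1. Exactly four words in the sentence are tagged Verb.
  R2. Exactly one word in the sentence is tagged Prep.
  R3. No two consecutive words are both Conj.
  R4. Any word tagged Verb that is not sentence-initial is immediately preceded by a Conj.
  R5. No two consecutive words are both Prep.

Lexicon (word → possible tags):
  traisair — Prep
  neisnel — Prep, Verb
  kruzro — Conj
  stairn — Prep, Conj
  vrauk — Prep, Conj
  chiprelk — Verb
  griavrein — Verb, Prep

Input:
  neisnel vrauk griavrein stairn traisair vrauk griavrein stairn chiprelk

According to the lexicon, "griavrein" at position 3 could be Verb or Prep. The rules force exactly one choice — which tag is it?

Verb

Candidates per position — 1:neisnel {Prep,Verb}; 2:vrauk {Prep,Conj}; 3:griavrein {Verb,Prep}; 4:stairn {Prep,Conj}; 5:traisair {Prep}; 6:vrauk {Prep,Conj}; 7:griavrein {Verb,Prep}; 8:stairn {Prep,Conj}; 9:chiprelk {Verb}.
At position 1, choosing Prep makes rule 1 impossible to satisfy; hence Verb.
At position 2, choosing Prep makes rule 2 impossible to satisfy; hence Conj.
At position 3, choosing Prep makes rule 1 impossible to satisfy; hence Verb.
At position 4, choosing Prep makes rule 2 impossible to satisfy; hence Conj.
At position 6, choosing Prep makes rule 2 impossible to satisfy; hence Conj.
At position 7, choosing Prep makes rule 1 impossible to satisfy; hence Verb.
At position 8, choosing Prep makes rule 2 impossible to satisfy; hence Conj.
That leaves exactly one tagging: Verb Conj Verb Conj Prep Conj Verb Conj Verb.
Check: rule 1 satisfied; rule 2 satisfied; rule 3 satisfied; rule 4 satisfied; rule 5 satisfied.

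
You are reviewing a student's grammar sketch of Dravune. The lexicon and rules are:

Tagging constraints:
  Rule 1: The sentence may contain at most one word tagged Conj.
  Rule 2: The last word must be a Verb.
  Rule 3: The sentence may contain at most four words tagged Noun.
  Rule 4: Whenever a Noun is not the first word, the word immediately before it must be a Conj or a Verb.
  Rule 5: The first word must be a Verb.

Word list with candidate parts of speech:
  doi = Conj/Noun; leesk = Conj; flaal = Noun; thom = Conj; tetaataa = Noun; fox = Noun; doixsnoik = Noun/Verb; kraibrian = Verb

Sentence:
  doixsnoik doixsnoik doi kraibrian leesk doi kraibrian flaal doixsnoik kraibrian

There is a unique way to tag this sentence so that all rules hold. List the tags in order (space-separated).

Verb Verb Noun Verb Conj Noun Verb Noun Verb Verb

Candidates per position — 1:doixsnoik {Noun,Verb}; 2:doixsnoik {Noun,Verb}; 3:doi {Conj,Noun}; 4:kraibrian {Verb}; 5:leesk {Conj}; 6:doi {Conj,Noun}; 7:kraibrian {Verb}; 8:flaal {Noun}; 9:doixsnoik {Noun,Verb}; 10:kraibrian {Verb}.
At position 1, choosing Noun makes rule 5 impossible to satisfy; hence Verb.
At position 3, choosing Conj makes rule 1 impossible to satisfy; hence Noun.
At position 6, choosing Conj makes rule 1 impossible to satisfy; hence Noun.
At position 9, choosing Noun makes rule 4 impossible to satisfy; hence Verb.
At position 2, choosing Noun makes rule 4 impossible to satisfy; hence Verb.
So the tagging must be: Verb Verb Noun Verb Conj Noun Verb Noun Verb Verb.
Checking: rule 1 ok; rule 2 ok; rule 3 ok; rule 4 ok; rule 5 ok.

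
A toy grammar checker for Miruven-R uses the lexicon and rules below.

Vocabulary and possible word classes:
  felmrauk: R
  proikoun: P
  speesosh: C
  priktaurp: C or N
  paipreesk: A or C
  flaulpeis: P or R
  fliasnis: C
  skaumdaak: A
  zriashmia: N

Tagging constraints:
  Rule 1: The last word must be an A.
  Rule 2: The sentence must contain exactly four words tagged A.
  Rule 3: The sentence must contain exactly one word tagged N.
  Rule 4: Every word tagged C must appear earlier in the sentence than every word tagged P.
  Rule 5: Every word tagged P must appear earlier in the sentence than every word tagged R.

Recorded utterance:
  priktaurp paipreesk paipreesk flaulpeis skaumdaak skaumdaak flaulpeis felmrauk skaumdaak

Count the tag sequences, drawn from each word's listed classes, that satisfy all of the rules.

Candidates per position — 1:priktaurp {C,N}; 2:paipreesk {A,C}; 3:paipreesk {A,C}; 4:flaulpeis {P,R}; 5:skaumdaak {A}; 6:skaumdaak {A}; 7:flaulpeis {P,R}; 8:felmrauk {R}; 9:skaumdaak {A}.
There are 32 candidate sequences in total.
Checking each against the rules leaves 6 sequences.
Count = 6.

6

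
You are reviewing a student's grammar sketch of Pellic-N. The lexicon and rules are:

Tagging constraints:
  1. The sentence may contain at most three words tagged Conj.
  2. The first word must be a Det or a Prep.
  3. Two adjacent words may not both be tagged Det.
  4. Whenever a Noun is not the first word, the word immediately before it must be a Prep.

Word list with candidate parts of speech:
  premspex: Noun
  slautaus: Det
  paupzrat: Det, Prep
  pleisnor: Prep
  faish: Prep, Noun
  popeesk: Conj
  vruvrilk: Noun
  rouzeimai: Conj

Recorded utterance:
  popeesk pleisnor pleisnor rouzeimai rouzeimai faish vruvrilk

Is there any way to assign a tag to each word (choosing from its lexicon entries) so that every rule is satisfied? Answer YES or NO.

NO

Candidates per position — 1:popeesk {Conj}; 2:pleisnor {Prep}; 3:pleisnor {Prep}; 4:rouzeimai {Conj}; 5:rouzeimai {Conj}; 6:faish {Prep,Noun}; 7:vruvrilk {Noun}.
Rule 2 cannot be satisfied by any choice of tags from the lexicon.
So there is no consistent tagging.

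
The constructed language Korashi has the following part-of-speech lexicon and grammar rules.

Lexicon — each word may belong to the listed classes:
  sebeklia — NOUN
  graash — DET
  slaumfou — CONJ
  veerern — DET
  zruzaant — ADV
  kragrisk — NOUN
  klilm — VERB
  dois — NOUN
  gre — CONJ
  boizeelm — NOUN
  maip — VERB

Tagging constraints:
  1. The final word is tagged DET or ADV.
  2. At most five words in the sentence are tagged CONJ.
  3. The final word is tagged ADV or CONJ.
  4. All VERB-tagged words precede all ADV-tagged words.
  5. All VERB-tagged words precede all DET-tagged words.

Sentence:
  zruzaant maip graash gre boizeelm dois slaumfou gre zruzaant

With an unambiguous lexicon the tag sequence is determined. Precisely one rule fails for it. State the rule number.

4

Fixed tagging: ADV VERB DET CONJ NOUN NOUN CONJ CONJ ADV.
Checking each rule: R1 pass, R2 pass, R3 pass, R4 fail, R5 pass.
Only rule 4 fails.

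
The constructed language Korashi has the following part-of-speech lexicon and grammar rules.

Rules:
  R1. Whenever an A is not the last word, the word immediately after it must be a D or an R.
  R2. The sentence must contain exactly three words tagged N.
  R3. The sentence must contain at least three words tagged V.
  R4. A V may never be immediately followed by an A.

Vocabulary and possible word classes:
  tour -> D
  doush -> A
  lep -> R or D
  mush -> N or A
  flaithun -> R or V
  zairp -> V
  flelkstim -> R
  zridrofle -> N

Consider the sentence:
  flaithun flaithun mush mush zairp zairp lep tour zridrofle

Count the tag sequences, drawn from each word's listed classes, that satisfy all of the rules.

6

Candidates per position — 1:flaithun {R,V}; 2:flaithun {R,V}; 3:mush {N,A}; 4:mush {N,A}; 5:zairp {V}; 6:zairp {V}; 7:lep {R,D}; 8:tour {D}; 9:zridrofle {N}.
There are 32 candidate sequences in total.
Checking each against the rules leaves 6 sequences.
Count = 6.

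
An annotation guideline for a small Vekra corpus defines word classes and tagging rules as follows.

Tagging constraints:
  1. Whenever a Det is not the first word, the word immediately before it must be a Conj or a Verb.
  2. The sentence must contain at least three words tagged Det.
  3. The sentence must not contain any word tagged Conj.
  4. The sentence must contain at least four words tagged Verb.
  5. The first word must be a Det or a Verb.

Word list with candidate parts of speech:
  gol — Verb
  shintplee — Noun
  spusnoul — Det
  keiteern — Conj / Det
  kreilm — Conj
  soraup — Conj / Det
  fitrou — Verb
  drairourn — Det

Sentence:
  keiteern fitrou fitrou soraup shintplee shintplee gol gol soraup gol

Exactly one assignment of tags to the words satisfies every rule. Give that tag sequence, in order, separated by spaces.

Det Verb Verb Det Noun Noun Verb Verb Det Verb

Candidates per position — 1:keiteern {Conj,Det}; 2:fitrou {Verb}; 3:fitrou {Verb}; 4:soraup {Conj,Det}; 5:shintplee {Noun}; 6:shintplee {Noun}; 7:gol {Verb}; 8:gol {Verb}; 9:soraup {Conj,Det}; 10:gol {Verb}.
Position 1: tagging it Conj would leave rule 2 unsatisfiable, so it must be Det.
Position 4: tagging it Conj would leave rule 2 unsatisfiable, so it must be Det.
Position 9: tagging it Conj would leave rule 2 unsatisfiable, so it must be Det.
So the tagging must be: Det Verb Verb Det Noun Noun Verb Verb Det Verb.
Checking: rule 1 ✓; rule 2 ✓; rule 3 ✓; rule 4 ✓; rule 5 ✓.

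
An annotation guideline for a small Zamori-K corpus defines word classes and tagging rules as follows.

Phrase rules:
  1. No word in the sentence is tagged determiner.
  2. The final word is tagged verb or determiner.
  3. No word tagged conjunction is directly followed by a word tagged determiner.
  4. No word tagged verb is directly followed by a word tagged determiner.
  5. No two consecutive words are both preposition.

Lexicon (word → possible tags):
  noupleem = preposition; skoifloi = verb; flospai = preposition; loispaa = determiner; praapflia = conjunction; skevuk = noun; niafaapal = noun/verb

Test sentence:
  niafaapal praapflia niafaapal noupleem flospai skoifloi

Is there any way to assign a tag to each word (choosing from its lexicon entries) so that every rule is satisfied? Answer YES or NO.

NO

Candidates per position — 1:niafaapal {noun,verb}; 2:praapflia {conjunction}; 3:niafaapal {noun,verb}; 4:noupleem {preposition}; 5:flospai {preposition}; 6:skoifloi {verb}.
Rule 5 cannot be satisfied by any choice of tags from the lexicon.
So there is no consistent tagging.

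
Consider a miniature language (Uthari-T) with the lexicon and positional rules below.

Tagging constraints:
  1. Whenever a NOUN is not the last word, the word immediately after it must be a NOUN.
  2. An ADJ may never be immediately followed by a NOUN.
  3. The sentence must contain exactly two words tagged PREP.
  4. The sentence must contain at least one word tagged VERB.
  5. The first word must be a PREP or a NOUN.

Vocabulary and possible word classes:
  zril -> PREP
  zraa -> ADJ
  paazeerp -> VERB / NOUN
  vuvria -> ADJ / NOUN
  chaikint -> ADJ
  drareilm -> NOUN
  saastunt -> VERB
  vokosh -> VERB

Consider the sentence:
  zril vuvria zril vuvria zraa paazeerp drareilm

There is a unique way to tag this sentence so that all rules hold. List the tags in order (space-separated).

Candidates per position — 1:zril {PREP}; 2:vuvria {ADJ,NOUN}; 3:zril {PREP}; 4:vuvria {ADJ,NOUN}; 5:zraa {ADJ}; 6:paazeerp {VERB,NOUN}; 7:drareilm {NOUN}.
If word 2 were NOUN, no tagging could satisfy rule 1; so word 2 is ADJ.
If word 4 were NOUN, no tagging could satisfy rule 1; so word 4 is ADJ.
If word 6 were NOUN, no tagging could satisfy rule 2; so word 6 is VERB.
So the tagging must be: PREP ADJ PREP ADJ ADJ VERB NOUN.
Rule-by-rule: rule 1 ok; rule 2 ok; rule 3 ok; rule 4 ok; rule 5 ok.

PREP ADJ PREP ADJ ADJ VERB NOUN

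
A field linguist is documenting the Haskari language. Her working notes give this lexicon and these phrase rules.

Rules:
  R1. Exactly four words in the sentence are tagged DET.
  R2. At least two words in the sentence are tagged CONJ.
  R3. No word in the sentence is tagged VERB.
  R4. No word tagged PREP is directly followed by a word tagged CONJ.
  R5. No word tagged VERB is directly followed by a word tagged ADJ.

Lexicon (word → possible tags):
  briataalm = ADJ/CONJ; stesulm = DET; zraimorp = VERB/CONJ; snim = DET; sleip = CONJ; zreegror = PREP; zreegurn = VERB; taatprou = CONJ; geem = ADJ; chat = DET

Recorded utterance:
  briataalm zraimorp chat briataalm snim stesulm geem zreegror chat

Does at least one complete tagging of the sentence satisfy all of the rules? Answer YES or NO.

Candidates per position — 1:briataalm {ADJ,CONJ}; 2:zraimorp {VERB,CONJ}; 3:chat {DET}; 4:briataalm {ADJ,CONJ}; 5:snim {DET}; 6:stesulm {DET}; 7:geem {ADJ}; 8:zreegror {PREP}; 9:chat {DET}.
One satisfying assignment: CONJ CONJ DET CONJ DET DET ADJ PREP DET.
Rule-by-rule: rule 1 ✓; rule 2 ✓; rule 3 ✓; rule 4 ✓; rule 5 ✓.

YES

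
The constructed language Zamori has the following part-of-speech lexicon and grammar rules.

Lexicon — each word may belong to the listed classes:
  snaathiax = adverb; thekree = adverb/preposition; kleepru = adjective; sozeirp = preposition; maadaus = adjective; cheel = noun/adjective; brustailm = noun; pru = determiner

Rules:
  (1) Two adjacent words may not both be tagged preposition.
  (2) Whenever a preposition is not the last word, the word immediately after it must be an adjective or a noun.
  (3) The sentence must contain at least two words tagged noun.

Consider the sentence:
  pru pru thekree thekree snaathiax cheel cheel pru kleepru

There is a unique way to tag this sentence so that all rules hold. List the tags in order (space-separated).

determiner determiner adverb adverb adverb noun noun determiner adjective

Candidates per position — 1:pru {determiner}; 2:pru {determiner}; 3:thekree {adverb,preposition}; 4:thekree {adverb,preposition}; 5:snaathiax {adverb}; 6:cheel {noun,adjective}; 7:cheel {noun,adjective}; 8:pru {determiner}; 9:kleepru {adjective}.
If word 3 were preposition, no tagging could satisfy rule 2; so word 3 is adverb.
If word 4 were preposition, no tagging could satisfy rule 2; so word 4 is adverb.
If word 6 were adjective, no tagging could satisfy rule 3; so word 6 is noun.
If word 7 were adjective, no tagging could satisfy rule 3; so word 7 is noun.
So the tagging must be: determiner determiner adverb adverb adverb noun noun determiner adjective.
Check: rule 1 ✓; rule 2 ✓; rule 3 ✓.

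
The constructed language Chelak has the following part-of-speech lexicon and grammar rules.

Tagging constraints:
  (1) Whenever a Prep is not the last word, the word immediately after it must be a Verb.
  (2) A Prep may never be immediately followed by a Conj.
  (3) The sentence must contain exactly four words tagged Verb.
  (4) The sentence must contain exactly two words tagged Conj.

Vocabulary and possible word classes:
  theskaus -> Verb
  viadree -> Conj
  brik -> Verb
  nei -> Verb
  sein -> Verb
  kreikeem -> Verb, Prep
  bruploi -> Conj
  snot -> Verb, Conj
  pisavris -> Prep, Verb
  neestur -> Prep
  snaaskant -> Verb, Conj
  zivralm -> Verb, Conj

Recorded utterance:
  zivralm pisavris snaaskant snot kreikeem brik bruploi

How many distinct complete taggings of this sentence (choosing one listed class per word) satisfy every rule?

Candidates per position — 1:zivralm {Verb,Conj}; 2:pisavris {Prep,Verb}; 3:snaaskant {Verb,Conj}; 4:snot {Verb,Conj}; 5:kreikeem {Verb,Prep}; 6:brik {Verb}; 7:bruploi {Conj}.
There are 32 candidate sequences in total.
The sequences that satisfy every rule: Verb Prep Verb Conj Verb Verb Conj; Verb Verb Verb Conj Prep Verb Conj; Verb Verb Conj Verb Prep Verb Conj; Conj Prep Verb Verb Verb Verb Conj; Conj Verb Verb Verb Prep Verb Conj.
Count = 5.

5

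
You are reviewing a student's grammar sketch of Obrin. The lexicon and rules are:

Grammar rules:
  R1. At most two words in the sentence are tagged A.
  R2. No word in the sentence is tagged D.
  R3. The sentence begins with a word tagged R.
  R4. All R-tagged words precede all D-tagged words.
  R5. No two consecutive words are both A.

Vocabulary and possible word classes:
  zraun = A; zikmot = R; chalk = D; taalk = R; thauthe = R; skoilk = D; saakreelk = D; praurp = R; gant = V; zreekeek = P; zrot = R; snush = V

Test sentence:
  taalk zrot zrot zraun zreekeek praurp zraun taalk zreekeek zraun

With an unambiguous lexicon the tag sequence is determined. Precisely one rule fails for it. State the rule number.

1

Fixed tagging: R R R A P R A R P A.
Checking each rule: R1 ✗, R2 ✓, R3 ✓, R4 ✓, R5 ✓.
Only rule 1 fails.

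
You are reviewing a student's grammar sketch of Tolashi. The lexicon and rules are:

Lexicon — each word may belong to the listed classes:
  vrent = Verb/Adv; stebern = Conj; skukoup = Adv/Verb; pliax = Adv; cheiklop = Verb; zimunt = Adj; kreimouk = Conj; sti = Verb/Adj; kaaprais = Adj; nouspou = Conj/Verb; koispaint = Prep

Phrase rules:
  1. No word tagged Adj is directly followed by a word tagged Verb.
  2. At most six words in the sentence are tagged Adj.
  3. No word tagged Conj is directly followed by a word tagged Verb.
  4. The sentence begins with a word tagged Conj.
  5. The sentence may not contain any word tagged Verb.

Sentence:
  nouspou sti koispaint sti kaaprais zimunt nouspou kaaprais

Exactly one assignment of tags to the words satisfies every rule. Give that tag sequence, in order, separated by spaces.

Candidates per position — 1:nouspou {Conj,Verb}; 2:sti {Verb,Adj}; 3:koispaint {Prep}; 4:sti {Verb,Adj}; 5:kaaprais {Adj}; 6:zimunt {Adj}; 7:nouspou {Conj,Verb}; 8:kaaprais {Adj}.
Position 1: tagging it Verb would leave rule 4 unsatisfiable, so it must be Conj.
Position 2: tagging it Verb would leave rule 3 unsatisfiable, so it must be Adj.
Position 4: tagging it Verb would leave rule 5 unsatisfiable, so it must be Adj.
Position 7: tagging it Verb would leave rule 1 unsatisfiable, so it must be Conj.
The unique satisfying tagging is: Conj Adj Prep Adj Adj Adj Conj Adj.
Rule-by-rule: rule 1 ok; rule 2 ok; rule 3 ok; rule 4 ok; rule 5 ok.

Conj Adj Prep Adj Adj Adj Conj Adj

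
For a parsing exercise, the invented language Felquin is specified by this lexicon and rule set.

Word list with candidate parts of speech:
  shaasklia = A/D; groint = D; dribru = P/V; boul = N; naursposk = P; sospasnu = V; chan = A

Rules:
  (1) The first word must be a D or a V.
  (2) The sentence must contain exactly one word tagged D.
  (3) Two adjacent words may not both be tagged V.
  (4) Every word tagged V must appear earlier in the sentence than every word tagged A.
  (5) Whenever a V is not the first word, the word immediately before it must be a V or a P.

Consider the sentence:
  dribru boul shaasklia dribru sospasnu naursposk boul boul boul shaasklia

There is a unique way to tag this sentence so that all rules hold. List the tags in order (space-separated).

Candidates per position — 1:dribru {P,V}; 2:boul {N}; 3:shaasklia {A,D}; 4:dribru {P,V}; 5:sospasnu {V}; 6:naursposk {P}; 7:boul {N}; 8:boul {N}; 9:boul {N}; 10:shaasklia {A,D}.
Position 1: tagging it P would leave rule 1 unsatisfiable, so it must be V.
Position 3: tagging it A would leave rule 4 unsatisfiable, so it must be D.
Position 4: tagging it V would leave rule 3 unsatisfiable, so it must be P.
Position 10: tagging it D would leave rule 2 unsatisfiable, so it must be A.
The only consistent sequence is: V N D P V P N N N A.
Rule-by-rule: rule 1 ✓; rule 2 ✓; rule 3 ✓; rule 4 ✓; rule 5 ✓.

V N D P V P N N N A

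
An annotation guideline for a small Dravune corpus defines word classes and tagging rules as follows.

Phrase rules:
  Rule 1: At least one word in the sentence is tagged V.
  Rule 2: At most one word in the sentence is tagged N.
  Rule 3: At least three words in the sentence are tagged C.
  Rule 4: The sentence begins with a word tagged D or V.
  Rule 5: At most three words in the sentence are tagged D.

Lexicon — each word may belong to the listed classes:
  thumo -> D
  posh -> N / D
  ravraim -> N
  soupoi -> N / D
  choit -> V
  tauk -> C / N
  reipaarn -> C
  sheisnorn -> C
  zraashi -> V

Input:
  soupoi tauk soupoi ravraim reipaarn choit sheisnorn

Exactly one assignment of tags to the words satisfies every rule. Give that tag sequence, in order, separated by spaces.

D C D N C V C

Candidates per position — 1:soupoi {N,D}; 2:tauk {C,N}; 3:soupoi {N,D}; 4:ravraim {N}; 5:reipaarn {C}; 6:choit {V}; 7:sheisnorn {C}.
Word 1 cannot be N — rule 2 would then fail for every completion. It is D.
Word 2 cannot be N — rule 2 would then fail for every completion. It is C.
Word 3 cannot be N — rule 2 would then fail for every completion. It is D.
That leaves exactly one tagging: D C D N C V C.
Check: rule 1 ✓; rule 2 ✓; rule 3 ✓; rule 4 ✓; rule 5 ✓.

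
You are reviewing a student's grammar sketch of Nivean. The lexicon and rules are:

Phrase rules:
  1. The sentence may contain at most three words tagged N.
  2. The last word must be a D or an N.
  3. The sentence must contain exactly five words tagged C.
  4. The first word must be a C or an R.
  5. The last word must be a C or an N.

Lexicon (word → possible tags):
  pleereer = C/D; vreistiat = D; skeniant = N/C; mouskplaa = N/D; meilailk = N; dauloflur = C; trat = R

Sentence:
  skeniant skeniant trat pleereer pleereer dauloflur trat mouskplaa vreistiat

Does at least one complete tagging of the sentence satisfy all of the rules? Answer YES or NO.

Candidates per position — 1:skeniant {N,C}; 2:skeniant {N,C}; 3:trat {R}; 4:pleereer {C,D}; 5:pleereer {C,D}; 6:dauloflur {C}; 7:trat {R}; 8:mouskplaa {N,D}; 9:vreistiat {D}.
Rule 5 cannot be satisfied by any choice of tags from the lexicon.
So there is no consistent tagging.

NO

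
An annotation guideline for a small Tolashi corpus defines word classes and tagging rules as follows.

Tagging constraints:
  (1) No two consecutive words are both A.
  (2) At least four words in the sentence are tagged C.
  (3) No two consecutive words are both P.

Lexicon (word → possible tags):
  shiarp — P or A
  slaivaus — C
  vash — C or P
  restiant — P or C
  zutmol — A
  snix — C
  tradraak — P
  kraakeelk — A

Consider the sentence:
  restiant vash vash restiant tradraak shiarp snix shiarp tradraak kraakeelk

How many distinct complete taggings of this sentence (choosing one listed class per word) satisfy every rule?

Candidates per position — 1:restiant {P,C}; 2:vash {C,P}; 3:vash {C,P}; 4:restiant {P,C}; 5:tradraak {P}; 6:shiarp {P,A}; 7:snix {C}; 8:shiarp {P,A}; 9:tradraak {P}; 10:kraakeelk {A}.
There are 64 candidate sequences in total.
The sequences that satisfy every rule: P C C C P A C A P A; C C C C P A C A P A; C C P C P A C A P A; C P C C P A C A P A.
Count = 4.

4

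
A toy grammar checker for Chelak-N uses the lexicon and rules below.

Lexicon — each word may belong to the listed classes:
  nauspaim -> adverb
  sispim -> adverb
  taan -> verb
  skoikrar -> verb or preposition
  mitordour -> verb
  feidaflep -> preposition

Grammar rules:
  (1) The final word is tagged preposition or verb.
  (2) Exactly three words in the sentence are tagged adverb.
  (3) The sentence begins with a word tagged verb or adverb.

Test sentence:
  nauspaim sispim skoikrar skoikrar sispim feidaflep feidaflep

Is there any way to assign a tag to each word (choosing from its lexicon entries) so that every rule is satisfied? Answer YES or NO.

YES

Candidates per position — 1:nauspaim {adverb}; 2:sispim {adverb}; 3:skoikrar {verb,preposition}; 4:skoikrar {verb,preposition}; 5:sispim {adverb}; 6:feidaflep {preposition}; 7:feidaflep {preposition}.
One satisfying assignment: adverb adverb preposition preposition adverb preposition preposition.
Check: rule 1 ok; rule 2 ok; rule 3 ok.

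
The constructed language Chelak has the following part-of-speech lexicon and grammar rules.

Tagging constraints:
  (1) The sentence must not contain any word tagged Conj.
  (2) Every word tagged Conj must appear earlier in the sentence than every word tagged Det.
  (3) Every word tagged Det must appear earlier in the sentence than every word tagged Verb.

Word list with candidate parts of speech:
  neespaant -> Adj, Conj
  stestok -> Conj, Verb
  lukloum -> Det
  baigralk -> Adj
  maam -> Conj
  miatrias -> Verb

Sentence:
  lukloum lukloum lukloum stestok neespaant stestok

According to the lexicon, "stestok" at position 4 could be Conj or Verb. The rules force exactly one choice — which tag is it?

Verb

Candidates per position — 1:lukloum {Det}; 2:lukloum {Det}; 3:lukloum {Det}; 4:stestok {Conj,Verb}; 5:neespaant {Adj,Conj}; 6:stestok {Conj,Verb}.
Position 4: tagging it Conj would leave rule 1 unsatisfiable, so it must be Verb.
Position 5: tagging it Conj would leave rule 1 unsatisfiable, so it must be Adj.
Position 6: tagging it Conj would leave rule 1 unsatisfiable, so it must be Verb.
The unique satisfying tagging is: Det Det Det Verb Adj Verb.
Rule-by-rule: rule 1 ok; rule 2 ok; rule 3 ok.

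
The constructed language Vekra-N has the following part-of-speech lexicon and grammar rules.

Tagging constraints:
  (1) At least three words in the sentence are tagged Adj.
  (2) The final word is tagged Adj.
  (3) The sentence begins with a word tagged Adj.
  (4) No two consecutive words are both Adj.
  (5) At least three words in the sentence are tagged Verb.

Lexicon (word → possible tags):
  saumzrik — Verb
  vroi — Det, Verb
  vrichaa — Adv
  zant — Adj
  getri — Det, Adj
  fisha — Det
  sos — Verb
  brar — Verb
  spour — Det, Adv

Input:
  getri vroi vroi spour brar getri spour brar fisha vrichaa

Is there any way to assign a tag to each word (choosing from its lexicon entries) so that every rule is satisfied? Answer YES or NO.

NO

Candidates per position — 1:getri {Det,Adj}; 2:vroi {Det,Verb}; 3:vroi {Det,Verb}; 4:spour {Det,Adv}; 5:brar {Verb}; 6:getri {Det,Adj}; 7:spour {Det,Adv}; 8:brar {Verb}; 9:fisha {Det}; 10:vrichaa {Adv}.
Rule 1 cannot be satisfied by any choice of tags from the lexicon.
So there is no consistent tagging.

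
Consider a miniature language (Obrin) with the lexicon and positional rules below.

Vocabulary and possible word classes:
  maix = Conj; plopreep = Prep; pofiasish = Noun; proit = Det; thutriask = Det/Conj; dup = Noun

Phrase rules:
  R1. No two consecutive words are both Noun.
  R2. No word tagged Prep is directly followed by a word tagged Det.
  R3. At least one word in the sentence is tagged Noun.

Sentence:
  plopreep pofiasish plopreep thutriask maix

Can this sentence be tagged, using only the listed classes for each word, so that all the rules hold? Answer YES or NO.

Candidates per position — 1:plopreep {Prep}; 2:pofiasish {Noun}; 3:plopreep {Prep}; 4:thutriask {Det,Conj}; 5:maix {Conj}.
One satisfying assignment: Prep Noun Prep Conj Conj.
Rule-by-rule: rule 1 holds; rule 2 holds; rule 3 holds.

YES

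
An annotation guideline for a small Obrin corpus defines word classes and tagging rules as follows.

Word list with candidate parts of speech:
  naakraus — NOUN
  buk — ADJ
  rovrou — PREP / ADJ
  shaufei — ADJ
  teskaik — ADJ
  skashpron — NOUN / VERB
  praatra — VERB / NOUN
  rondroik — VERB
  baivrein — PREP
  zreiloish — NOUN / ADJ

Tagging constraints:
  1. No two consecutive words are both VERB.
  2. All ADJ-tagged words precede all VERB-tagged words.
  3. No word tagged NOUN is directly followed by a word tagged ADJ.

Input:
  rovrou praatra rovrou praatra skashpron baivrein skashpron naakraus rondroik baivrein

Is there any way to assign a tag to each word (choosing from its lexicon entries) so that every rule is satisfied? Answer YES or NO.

YES

Candidates per position — 1:rovrou {PREP,ADJ}; 2:praatra {VERB,NOUN}; 3:rovrou {PREP,ADJ}; 4:praatra {VERB,NOUN}; 5:skashpron {NOUN,VERB}; 6:baivrein {PREP}; 7:skashpron {NOUN,VERB}; 8:naakraus {NOUN}; 9:rondroik {VERB}; 10:baivrein {PREP}.
One satisfying assignment: PREP NOUN PREP NOUN VERB PREP NOUN NOUN VERB PREP.
Rule-by-rule: rule 1 holds; rule 2 holds; rule 3 holds.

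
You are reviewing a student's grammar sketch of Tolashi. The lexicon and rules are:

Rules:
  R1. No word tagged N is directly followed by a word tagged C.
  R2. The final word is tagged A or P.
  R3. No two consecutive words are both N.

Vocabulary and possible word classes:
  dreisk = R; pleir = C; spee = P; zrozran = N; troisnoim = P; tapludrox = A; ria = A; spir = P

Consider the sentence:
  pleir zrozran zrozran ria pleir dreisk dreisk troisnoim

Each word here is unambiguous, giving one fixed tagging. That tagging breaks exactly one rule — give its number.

3

Fixed tagging: C N N A C R R P.
Checking each rule: R1 holds, R2 holds, R3 violated.
Only rule 3 fails.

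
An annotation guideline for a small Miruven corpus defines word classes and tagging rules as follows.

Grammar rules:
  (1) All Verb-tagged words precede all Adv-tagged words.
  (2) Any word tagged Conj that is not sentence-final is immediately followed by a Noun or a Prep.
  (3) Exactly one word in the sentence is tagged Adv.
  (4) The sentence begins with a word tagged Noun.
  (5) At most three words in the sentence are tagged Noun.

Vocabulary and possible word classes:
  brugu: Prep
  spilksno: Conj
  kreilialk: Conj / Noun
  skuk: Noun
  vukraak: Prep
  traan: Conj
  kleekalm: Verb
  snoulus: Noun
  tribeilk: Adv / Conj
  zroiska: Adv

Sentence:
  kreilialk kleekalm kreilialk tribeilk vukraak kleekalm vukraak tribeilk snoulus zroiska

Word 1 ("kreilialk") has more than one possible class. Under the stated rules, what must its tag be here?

Noun

Candidates per position — 1:kreilialk {Conj,Noun}; 2:kleekalm {Verb}; 3:kreilialk {Conj,Noun}; 4:tribeilk {Adv,Conj}; 5:vukraak {Prep}; 6:kleekalm {Verb}; 7:vukraak {Prep}; 8:tribeilk {Adv,Conj}; 9:snoulus {Noun}; 10:zroiska {Adv}.
Position 1: tagging it Conj would leave rule 2 unsatisfiable, so it must be Noun.
Position 3: tagging it Conj would leave rule 2 unsatisfiable, so it must be Noun.
Position 4: tagging it Adv would leave rule 1 unsatisfiable, so it must be Conj.
Position 8: tagging it Adv would leave rule 3 unsatisfiable, so it must be Conj.
The unique satisfying tagging is: Noun Verb Noun Conj Prep Verb Prep Conj Noun Adv.
Rule-by-rule: rule 1 ✓; rule 2 ✓; rule 3 ✓; rule 4 ✓; rule 5 ✓.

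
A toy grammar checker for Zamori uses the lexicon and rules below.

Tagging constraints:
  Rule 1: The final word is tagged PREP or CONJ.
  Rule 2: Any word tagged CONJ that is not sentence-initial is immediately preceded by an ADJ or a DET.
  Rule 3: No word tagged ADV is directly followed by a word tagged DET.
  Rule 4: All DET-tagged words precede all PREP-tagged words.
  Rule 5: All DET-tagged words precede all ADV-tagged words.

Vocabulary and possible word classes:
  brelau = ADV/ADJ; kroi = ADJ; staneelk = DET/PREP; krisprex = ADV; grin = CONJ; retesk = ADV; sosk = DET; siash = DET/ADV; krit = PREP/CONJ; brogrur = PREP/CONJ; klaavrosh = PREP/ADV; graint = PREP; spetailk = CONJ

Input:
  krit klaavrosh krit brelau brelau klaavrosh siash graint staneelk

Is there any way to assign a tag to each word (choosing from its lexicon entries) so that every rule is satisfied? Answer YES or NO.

Candidates per position — 1:krit {PREP,CONJ}; 2:klaavrosh {PREP,ADV}; 3:krit {PREP,CONJ}; 4:brelau {ADV,ADJ}; 5:brelau {ADV,ADJ}; 6:klaavrosh {PREP,ADV}; 7:siash {DET,ADV}; 8:graint {PREP}; 9:staneelk {DET,PREP}.
One satisfying assignment: CONJ PREP PREP ADV ADJ PREP ADV PREP PREP.
Checking: rule 1 satisfied; rule 2 satisfied; rule 3 satisfied; rule 4 satisfied; rule 5 satisfied.

YES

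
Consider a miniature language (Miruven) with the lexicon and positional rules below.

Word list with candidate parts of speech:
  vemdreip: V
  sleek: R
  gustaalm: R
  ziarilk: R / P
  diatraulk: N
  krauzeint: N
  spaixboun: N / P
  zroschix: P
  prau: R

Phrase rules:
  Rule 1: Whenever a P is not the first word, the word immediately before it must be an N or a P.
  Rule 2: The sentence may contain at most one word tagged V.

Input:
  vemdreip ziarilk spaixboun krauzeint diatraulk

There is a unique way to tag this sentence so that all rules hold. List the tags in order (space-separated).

V R N N N

Candidates per position — 1:vemdreip {V}; 2:ziarilk {R,P}; 3:spaixboun {N,P}; 4:krauzeint {N}; 5:diatraulk {N}.
Position 2: P is ruled out by rule 1; that leaves R.
Position 3: P is ruled out by rule 1; that leaves N.
That leaves exactly one tagging: V R N N N.
Checking: rule 1 ok; rule 2 ok.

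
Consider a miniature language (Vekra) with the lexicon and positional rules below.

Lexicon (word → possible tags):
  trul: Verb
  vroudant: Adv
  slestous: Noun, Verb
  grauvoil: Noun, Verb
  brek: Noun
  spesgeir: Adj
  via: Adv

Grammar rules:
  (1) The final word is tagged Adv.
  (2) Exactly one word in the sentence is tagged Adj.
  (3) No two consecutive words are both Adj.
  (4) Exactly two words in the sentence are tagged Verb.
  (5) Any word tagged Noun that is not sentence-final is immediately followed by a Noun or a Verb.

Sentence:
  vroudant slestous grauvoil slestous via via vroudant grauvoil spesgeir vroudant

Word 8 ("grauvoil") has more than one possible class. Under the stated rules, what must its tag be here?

Candidates per position — 1:vroudant {Adv}; 2:slestous {Noun,Verb}; 3:grauvoil {Noun,Verb}; 4:slestous {Noun,Verb}; 5:via {Adv}; 6:via {Adv}; 7:vroudant {Adv}; 8:grauvoil {Noun,Verb}; 9:spesgeir {Adj}; 10:vroudant {Adv}.
Word 4 cannot be Noun — rule 5 would then fail for every completion. It is Verb.
Word 8 cannot be Noun — rule 5 would then fail for every completion. It is Verb.
Word 2 cannot be Verb — rule 4 would then fail for every completion. It is Noun.
Word 3 cannot be Verb — rule 4 would then fail for every completion. It is Noun.
The unique satisfying tagging is: Adv Noun Noun Verb Adv Adv Adv Verb Adj Adv.
Rule-by-rule: rule 1 ✓; rule 2 ✓; rule 3 ✓; rule 4 ✓; rule 5 ✓.

Verb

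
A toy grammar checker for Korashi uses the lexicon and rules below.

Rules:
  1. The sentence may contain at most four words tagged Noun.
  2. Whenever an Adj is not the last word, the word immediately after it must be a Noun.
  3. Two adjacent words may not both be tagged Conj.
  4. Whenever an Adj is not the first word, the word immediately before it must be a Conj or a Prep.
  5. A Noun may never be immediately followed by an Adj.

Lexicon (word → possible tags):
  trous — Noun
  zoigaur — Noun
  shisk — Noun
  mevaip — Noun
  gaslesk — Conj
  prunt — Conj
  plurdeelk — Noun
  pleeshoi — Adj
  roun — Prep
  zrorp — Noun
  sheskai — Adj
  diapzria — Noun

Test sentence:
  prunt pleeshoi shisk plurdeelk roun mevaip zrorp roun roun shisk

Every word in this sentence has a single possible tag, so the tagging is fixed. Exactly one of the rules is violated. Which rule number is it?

Fixed tagging: Conj Adj Noun Noun Prep Noun Noun Prep Prep Noun.
Rule check: R1 fails, R2 ok, R3 ok, R4 ok, R5 ok.
Only rule 1 fails.

1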